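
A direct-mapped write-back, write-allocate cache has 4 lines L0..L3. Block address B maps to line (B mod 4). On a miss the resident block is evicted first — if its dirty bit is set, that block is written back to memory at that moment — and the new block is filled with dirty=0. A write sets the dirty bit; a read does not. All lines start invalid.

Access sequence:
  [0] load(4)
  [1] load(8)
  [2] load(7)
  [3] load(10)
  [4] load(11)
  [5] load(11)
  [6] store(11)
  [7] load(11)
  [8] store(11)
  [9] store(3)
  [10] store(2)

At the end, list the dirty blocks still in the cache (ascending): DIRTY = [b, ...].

0: R B4 → L0 miss [-]
1: R B8 → L0 miss [-]
2: R B7 → L3 miss [-]
3: R B10 → L2 miss [-]
4: R B11 → L3 miss [-]
5: R B11 → L3 hit [-]
6: W B11 → L3 hit [D]
7: R B11 → L3 hit [D]
8: W B11 → L3 hit [D]
9: W B3 → L3 miss wb→B11 [D]
10: W B2 → L2 miss [D]

DIRTY = [2, 3]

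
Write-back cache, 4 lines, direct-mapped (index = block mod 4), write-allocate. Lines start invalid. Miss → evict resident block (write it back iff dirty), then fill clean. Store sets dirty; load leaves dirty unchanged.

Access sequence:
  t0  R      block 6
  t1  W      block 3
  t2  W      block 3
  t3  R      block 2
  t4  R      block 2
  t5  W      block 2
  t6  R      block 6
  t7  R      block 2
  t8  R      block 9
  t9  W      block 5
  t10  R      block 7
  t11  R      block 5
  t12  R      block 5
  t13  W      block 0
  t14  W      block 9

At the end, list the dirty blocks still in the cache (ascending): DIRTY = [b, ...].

0: R B6 → L2 miss [-]
1: W B3 → L3 miss [D]
2: W B3 → L3 hit [D]
3: R B2 → L2 miss [-]
4: R B2 → L2 hit [-]
5: W B2 → L2 hit [D]
6: R B6 → L2 miss wb→B2 [-]
7: R B2 → L2 miss [-]
8: R B9 → L1 miss [-]
9: W B5 → L1 miss [D]
10: R B7 → L3 miss wb→B3 [-]
11: R B5 → L1 hit [D]
12: R B5 → L1 hit [D]
13: W B0 → L0 miss [D]
14: W B9 → L1 miss wb→B5 [D]

DIRTY = [0, 9]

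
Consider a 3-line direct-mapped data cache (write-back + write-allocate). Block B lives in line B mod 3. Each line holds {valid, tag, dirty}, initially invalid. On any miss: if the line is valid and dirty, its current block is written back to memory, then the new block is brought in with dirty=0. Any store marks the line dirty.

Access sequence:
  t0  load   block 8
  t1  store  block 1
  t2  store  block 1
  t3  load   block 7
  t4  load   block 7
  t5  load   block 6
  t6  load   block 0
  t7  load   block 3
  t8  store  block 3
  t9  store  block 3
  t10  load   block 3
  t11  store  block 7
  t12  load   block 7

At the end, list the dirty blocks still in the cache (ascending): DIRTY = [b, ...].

0: R B8 → L2 miss [-]
1: W B1 → L1 miss [D]
2: W B1 → L1 hit [D]
3: R B7 → L1 miss wb→B1 [-]
4: R B7 → L1 hit [-]
5: R B6 → L0 miss [-]
6: R B0 → L0 miss [-]
7: R B3 → L0 miss [-]
8: W B3 → L0 hit [D]
9: W B3 → L0 hit [D]
10: R B3 → L0 hit [D]
11: W B7 → L1 hit [D]
12: R B7 → L1 hit [D]

DIRTY = [3, 7]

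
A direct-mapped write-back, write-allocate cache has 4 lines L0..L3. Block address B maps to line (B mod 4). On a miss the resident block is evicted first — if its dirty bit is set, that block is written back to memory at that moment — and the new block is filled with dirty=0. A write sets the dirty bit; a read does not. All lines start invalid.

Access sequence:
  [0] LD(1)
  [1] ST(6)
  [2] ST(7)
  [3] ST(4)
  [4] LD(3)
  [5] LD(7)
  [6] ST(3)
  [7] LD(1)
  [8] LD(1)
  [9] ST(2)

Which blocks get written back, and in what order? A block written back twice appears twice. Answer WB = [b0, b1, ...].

WB = [7, 6]

0: R B1 → L1 miss [-]
1: W B6 → L2 miss [D]
2: W B7 → L3 miss [D]
3: W B4 → L0 miss [D]
4: R B3 → L3 miss wb→B7 [-]
5: R B7 → L3 miss [-]
6: W B3 → L3 miss [D]
7: R B1 → L1 hit [-]
8: R B1 → L1 hit [-]
9: W B2 → L2 miss wb→B6 [D]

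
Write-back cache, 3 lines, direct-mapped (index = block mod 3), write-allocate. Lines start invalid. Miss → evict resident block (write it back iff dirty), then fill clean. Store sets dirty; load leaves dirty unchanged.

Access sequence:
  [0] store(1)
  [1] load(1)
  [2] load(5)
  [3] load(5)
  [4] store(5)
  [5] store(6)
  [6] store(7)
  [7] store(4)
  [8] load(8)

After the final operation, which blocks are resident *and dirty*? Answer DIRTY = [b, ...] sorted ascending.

  0 | W B1 → L1 miss [D]
  1 | R B1 → L1 hit [D]
  2 | R B5 → L2 miss [-]
  3 | R B5 → L2 hit [-]
  4 | W B5 → L2 hit [D]
  5 | W B6 → L0 miss [D]
  6 | W B7 → L1 miss wb→B1 [D]
  7 | W B4 → L1 miss wb→B7 [D]
  8 | R B8 → L2 miss wb→B5 [-]

DIRTY = [4, 6]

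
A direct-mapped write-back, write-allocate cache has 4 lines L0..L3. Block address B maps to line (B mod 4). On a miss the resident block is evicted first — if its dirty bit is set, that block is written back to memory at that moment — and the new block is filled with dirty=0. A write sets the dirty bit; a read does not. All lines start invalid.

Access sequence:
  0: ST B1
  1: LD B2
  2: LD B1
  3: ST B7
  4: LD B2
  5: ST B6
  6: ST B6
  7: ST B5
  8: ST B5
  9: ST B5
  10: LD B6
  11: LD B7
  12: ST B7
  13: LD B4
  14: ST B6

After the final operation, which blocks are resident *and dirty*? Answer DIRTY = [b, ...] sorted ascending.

DIRTY = [5, 6, 7]

  0 | W B1 → L1 miss [D]
  1 | R B2 → L2 miss [-]
  2 | R B1 → L1 hit [D]
  3 | W B7 → L3 miss [D]
  4 | R B2 → L2 hit [-]
  5 | W B6 → L2 miss [D]
  6 | W B6 → L2 hit [D]
  7 | W B5 → L1 miss wb→B1 [D]
  8 | W B5 → L1 hit [D]
  9 | W B5 → L1 hit [D]
  10 | R B6 → L2 hit [D]
  11 | R B7 → L3 hit [D]
  12 | W B7 → L3 hit [D]
  13 | R B4 → L0 miss [-]
  14 | W B6 → L2 hit [D]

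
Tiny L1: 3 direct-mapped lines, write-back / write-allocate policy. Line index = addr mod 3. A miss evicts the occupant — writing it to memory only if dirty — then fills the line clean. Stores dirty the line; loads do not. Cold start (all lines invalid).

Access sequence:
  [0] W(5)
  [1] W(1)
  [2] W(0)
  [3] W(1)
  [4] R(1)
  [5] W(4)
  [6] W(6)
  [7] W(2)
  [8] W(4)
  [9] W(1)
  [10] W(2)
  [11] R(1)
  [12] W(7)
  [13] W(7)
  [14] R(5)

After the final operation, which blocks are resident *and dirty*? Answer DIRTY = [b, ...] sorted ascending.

  0 | W B5 → L2 miss [D]
  1 | W B1 → L1 miss [D]
  2 | W B0 → L0 miss [D]
  3 | W B1 → L1 hit [D]
  4 | R B1 → L1 hit [D]
  5 | W B4 → L1 miss wb→B1 [D]
  6 | W B6 → L0 miss wb→B0 [D]
  7 | W B2 → L2 miss wb→B5 [D]
  8 | W B4 → L1 hit [D]
  9 | W B1 → L1 miss wb→B4 [D]
  10 | W B2 → L2 hit [D]
  11 | R B1 → L1 hit [D]
  12 | W B7 → L1 miss wb→B1 [D]
  13 | W B7 → L1 hit [D]
  14 | R B5 → L2 miss wb→B2 [-]

DIRTY = [6, 7]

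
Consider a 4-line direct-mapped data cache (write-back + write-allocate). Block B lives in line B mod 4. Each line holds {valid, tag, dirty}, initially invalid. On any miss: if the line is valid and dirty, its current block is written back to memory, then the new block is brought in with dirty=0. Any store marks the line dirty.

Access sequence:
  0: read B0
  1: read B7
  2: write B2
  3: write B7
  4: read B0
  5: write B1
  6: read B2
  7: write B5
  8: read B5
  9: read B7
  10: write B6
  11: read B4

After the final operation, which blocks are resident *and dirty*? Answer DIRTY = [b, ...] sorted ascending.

DIRTY = [5, 6, 7]

0: R B0 → L0 miss [-]
1: R B7 → L3 miss [-]
2: W B2 → L2 miss [D]
3: W B7 → L3 hit [D]
4: R B0 → L0 hit [-]
5: W B1 → L1 miss [D]
6: R B2 → L2 hit [D]
7: W B5 → L1 miss wb→B1 [D]
8: R B5 → L1 hit [D]
9: R B7 → L3 hit [D]
10: W B6 → L2 miss wb→B2 [D]
11: R B4 → L0 miss [-]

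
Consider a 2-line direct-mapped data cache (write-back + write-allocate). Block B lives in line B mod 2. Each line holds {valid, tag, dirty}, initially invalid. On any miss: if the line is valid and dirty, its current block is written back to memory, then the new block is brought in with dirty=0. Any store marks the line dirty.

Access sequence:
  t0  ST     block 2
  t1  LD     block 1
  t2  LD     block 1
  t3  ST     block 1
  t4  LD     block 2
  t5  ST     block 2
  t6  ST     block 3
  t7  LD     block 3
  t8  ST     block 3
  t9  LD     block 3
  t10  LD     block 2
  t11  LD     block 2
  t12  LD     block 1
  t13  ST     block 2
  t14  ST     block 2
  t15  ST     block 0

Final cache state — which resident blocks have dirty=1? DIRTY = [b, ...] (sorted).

DIRTY = [0]

0: W B2 → L0 miss [D]
1: R B1 → L1 miss [-]
2: R B1 → L1 hit [-]
3: W B1 → L1 hit [D]
4: R B2 → L0 hit [D]
5: W B2 → L0 hit [D]
6: W B3 → L1 miss wb→B1 [D]
7: R B3 → L1 hit [D]
8: W B3 → L1 hit [D]
9: R B3 → L1 hit [D]
10: R B2 → L0 hit [D]
11: R B2 → L0 hit [D]
12: R B1 → L1 miss wb→B3 [-]
13: W B2 → L0 hit [D]
14: W B2 → L0 hit [D]
15: W B0 → L0 miss wb→B2 [D]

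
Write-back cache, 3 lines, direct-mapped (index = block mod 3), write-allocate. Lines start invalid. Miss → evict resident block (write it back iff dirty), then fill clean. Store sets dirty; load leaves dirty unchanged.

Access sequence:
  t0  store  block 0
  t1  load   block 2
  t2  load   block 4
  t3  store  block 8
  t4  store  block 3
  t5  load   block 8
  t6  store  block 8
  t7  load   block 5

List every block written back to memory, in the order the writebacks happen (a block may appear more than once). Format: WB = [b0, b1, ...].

WB = [0, 8]

0: W B0 → L0 miss [D]
1: R B2 → L2 miss [-]
2: R B4 → L1 miss [-]
3: W B8 → L2 miss [D]
4: W B3 → L0 miss wb→B0 [D]
5: R B8 → L2 hit [D]
6: W B8 → L2 hit [D]
7: R B5 → L2 miss wb→B8 [-]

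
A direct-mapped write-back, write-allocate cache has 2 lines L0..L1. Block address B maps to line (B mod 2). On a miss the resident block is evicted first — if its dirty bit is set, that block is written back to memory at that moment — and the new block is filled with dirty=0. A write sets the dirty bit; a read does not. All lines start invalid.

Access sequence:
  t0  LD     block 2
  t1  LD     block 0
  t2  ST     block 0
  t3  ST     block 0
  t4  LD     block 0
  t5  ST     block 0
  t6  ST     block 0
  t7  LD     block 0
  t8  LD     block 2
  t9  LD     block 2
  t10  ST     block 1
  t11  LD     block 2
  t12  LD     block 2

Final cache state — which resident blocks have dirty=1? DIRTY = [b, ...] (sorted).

DIRTY = [1]

  0 | R B2 → L0 miss [-]
  1 | R B0 → L0 miss [-]
  2 | W B0 → L0 hit [D]
  3 | W B0 → L0 hit [D]
  4 | R B0 → L0 hit [D]
  5 | W B0 → L0 hit [D]
  6 | W B0 → L0 hit [D]
  7 | R B0 → L0 hit [D]
  8 | R B2 → L0 miss wb→B0 [-]
  9 | R B2 → L0 hit [-]
  10 | W B1 → L1 miss [D]
  11 | R B2 → L0 hit [-]
  12 | R B2 → L0 hit [-]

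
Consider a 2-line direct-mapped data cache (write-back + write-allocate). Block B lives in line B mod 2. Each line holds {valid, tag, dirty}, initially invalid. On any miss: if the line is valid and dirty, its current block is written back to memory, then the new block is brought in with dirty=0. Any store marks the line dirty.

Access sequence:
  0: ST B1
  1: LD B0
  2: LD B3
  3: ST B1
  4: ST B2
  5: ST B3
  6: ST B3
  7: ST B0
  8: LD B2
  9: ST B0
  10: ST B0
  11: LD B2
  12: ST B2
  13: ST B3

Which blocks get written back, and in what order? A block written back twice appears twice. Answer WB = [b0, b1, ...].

WB = [1, 1, 2, 0, 0]

0: W B1 -> L1 miss  d=D]
1: R B0 -> L0 miss  d=-]
2: R B3 -> L1 miss wb->B1  d=-]
3: W B1 -> L1 miss  d=D]
4: W B2 -> L0 miss  d=D]
5: W B3 -> L1 miss wb->B1  d=D]
6: W B3 -> L1 hit  d=D]
7: W B0 -> L0 miss wb->B2  d=D]
8: R B2 -> L0 miss wb->B0  d=-]
9: W B0 -> L0 miss  d=D]
10: W B0 -> L0 hit  d=D]
11: R B2 -> L0 miss wb->B0  d=-]
12: W B2 -> L0 hit  d=D]
13: W B3 -> L1 hit  d=D]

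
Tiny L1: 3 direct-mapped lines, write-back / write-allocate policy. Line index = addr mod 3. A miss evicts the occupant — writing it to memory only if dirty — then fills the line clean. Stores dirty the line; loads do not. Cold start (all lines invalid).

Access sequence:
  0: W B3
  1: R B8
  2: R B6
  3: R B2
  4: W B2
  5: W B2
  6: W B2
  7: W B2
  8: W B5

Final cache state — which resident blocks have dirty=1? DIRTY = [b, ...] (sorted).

DIRTY = [5]

0: W B3 -> L0 miss  d=D]
1: R B8 -> L2 miss  d=-]
2: R B6 -> L0 miss wb->B3  d=-]
3: R B2 -> L2 miss  d=-]
4: W B2 -> L2 hit  d=D]
5: W B2 -> L2 hit  d=D]
6: W B2 -> L2 hit  d=D]
7: W B2 -> L2 hit  d=D]
8: W B5 -> L2 miss wb->B2  d=D]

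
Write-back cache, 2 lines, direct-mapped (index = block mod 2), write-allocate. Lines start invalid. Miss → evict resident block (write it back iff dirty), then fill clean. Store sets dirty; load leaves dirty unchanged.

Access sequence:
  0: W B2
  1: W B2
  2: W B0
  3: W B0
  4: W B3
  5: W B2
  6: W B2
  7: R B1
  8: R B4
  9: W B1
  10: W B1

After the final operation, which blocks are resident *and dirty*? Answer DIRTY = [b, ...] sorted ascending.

DIRTY = [1]

0: W B2 -> L0 miss  d=D]
1: W B2 -> L0 hit  d=D]
2: W B0 -> L0 miss wb->B2  d=D]
3: W B0 -> L0 hit  d=D]
4: W B3 -> L1 miss  d=D]
5: W B2 -> L0 miss wb->B0  d=D]
6: W B2 -> L0 hit  d=D]
7: R B1 -> L1 miss wb->B3  d=-]
8: R B4 -> L0 miss wb->B2  d=-]
9: W B1 -> L1 hit  d=D]
10: W B1 -> L1 hit  d=D]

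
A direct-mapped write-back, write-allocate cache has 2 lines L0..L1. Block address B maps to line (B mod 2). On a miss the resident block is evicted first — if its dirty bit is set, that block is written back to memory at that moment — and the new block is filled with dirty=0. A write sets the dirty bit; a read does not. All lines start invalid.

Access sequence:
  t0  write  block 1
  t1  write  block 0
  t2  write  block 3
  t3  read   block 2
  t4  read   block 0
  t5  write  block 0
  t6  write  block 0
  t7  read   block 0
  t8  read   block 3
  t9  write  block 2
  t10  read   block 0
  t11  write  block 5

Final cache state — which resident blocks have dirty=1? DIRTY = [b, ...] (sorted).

DIRTY = [5]

0: W B1 -> L1 miss  d=D]
1: W B0 -> L0 miss  d=D]
2: W B3 -> L1 miss wb->B1  d=D]
3: R B2 -> L0 miss wb->B0  d=-]
4: R B0 -> L0 miss  d=-]
5: W B0 -> L0 hit  d=D]
6: W B0 -> L0 hit  d=D]
7: R B0 -> L0 hit  d=D]
8: R B3 -> L1 hit  d=D]
9: W B2 -> L0 miss wb->B0  d=D]
10: R B0 -> L0 miss wb->B2  d=-]
11: W B5 -> L1 miss wb->B3  d=D]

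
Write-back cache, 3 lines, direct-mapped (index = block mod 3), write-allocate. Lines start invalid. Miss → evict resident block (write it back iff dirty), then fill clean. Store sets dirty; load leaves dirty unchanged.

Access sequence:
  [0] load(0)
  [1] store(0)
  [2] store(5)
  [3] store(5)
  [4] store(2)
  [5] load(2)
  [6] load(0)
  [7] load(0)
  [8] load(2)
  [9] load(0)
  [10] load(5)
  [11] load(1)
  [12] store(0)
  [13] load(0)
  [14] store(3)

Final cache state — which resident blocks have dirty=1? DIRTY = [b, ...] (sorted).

DIRTY = [3]

0: R B0 → L0 miss [-]
1: W B0 → L0 hit [D]
2: W B5 → L2 miss [D]
3: W B5 → L2 hit [D]
4: W B2 → L2 miss wb→B5 [D]
5: R B2 → L2 hit [D]
6: R B0 → L0 hit [D]
7: R B0 → L0 hit [D]
8: R B2 → L2 hit [D]
9: R B0 → L0 hit [D]
10: R B5 → L2 miss wb→B2 [-]
11: R B1 → L1 miss [-]
12: W B0 → L0 hit [D]
13: R B0 → L0 hit [D]
14: W B3 → L0 miss wb→B0 [D]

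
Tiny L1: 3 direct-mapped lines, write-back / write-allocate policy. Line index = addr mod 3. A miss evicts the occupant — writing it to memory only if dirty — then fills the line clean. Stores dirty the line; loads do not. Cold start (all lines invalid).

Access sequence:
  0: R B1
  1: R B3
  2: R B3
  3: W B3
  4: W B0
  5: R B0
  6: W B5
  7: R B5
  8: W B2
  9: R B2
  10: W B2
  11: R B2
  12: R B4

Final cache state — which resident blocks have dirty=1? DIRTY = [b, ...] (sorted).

DIRTY = [0, 2]

  0 | R B1 → L1 miss [-]
  1 | R B3 → L0 miss [-]
  2 | R B3 → L0 hit [-]
  3 | W B3 → L0 hit [D]
  4 | W B0 → L0 miss wb→B3 [D]
  5 | R B0 → L0 hit [D]
  6 | W B5 → L2 miss [D]
  7 | R B5 → L2 hit [D]
  8 | W B2 → L2 miss wb→B5 [D]
  9 | R B2 → L2 hit [D]
  10 | W B2 → L2 hit [D]
  11 | R B2 → L2 hit [D]
  12 | R B4 → L1 miss [-]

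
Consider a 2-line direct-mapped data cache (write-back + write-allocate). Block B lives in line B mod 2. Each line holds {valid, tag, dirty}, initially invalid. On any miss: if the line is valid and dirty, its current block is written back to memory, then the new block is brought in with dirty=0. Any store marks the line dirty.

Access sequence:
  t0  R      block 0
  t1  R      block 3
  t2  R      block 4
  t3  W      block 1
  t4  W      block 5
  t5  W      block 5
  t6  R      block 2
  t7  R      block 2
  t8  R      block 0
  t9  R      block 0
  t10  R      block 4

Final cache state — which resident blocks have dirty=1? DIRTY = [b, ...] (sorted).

0: R B0 -> L0 miss  d=-]
1: R B3 -> L1 miss  d=-]
2: R B4 -> L0 miss  d=-]
3: W B1 -> L1 miss  d=D]
4: W B5 -> L1 miss wb->B1  d=D]
5: W B5 -> L1 hit  d=D]
6: R B2 -> L0 miss  d=-]
7: R B2 -> L0 hit  d=-]
8: R B0 -> L0 miss  d=-]
9: R B0 -> L0 hit  d=-]
10: R B4 -> L0 miss  d=-]

DIRTY = [5]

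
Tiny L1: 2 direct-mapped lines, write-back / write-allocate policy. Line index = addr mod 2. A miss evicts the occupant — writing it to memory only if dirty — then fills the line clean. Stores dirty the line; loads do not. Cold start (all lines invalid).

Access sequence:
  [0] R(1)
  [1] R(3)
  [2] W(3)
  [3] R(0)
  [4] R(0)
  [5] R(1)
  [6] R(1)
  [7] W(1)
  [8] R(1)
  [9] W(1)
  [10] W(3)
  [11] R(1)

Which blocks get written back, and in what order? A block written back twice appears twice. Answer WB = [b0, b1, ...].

WB = [3, 1, 3]

  0 | R B1 → L1 miss [-]
  1 | R B3 → L1 miss [-]
  2 | W B3 → L1 hit [D]
  3 | R B0 → L0 miss [-]
  4 | R B0 → L0 hit [-]
  5 | R B1 → L1 miss wb→B3 [-]
  6 | R B1 → L1 hit [-]
  7 | W B1 → L1 hit [D]
  8 | R B1 → L1 hit [D]
  9 | W B1 → L1 hit [D]
  10 | W B3 → L1 miss wb→B1 [D]
  11 | R B1 → L1 miss wb→B3 [-]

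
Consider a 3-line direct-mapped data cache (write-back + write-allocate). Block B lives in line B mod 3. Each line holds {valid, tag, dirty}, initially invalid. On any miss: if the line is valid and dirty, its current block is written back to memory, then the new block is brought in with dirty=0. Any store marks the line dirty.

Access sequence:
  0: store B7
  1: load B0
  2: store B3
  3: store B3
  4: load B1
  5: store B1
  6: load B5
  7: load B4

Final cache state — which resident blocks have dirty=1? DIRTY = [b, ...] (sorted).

0: W B7 -> L1 miss  d=D]
1: R B0 -> L0 miss  d=-]
2: W B3 -> L0 miss  d=D]
3: W B3 -> L0 hit  d=D]
4: R B1 -> L1 miss wb->B7  d=-]
5: W B1 -> L1 hit  d=D]
6: R B5 -> L2 miss  d=-]
7: R B4 -> L1 miss wb->B1  d=-]

DIRTY = [3]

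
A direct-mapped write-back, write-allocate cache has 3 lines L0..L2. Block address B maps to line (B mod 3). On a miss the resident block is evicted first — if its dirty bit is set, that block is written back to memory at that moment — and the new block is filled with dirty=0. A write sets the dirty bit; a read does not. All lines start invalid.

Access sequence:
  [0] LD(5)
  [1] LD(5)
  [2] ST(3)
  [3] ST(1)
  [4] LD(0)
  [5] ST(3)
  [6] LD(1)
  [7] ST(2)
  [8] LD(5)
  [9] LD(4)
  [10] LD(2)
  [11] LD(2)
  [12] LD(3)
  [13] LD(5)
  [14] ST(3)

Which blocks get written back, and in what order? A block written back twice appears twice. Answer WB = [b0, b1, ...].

WB = [3, 2, 1]

  0 | R B5 → L2 miss [-]
  1 | R B5 → L2 hit [-]
  2 | W B3 → L0 miss [D]
  3 | W B1 → L1 miss [D]
  4 | R B0 → L0 miss wb→B3 [-]
  5 | W B3 → L0 miss [D]
  6 | R B1 → L1 hit [D]
  7 | W B2 → L2 miss [D]
  8 | R B5 → L2 miss wb→B2 [-]
  9 | R B4 → L1 miss wb→B1 [-]
  10 | R B2 → L2 miss [-]
  11 | R B2 → L2 hit [-]
  12 | R B3 → L0 hit [D]
  13 | R B5 → L2 miss [-]
  14 | W B3 → L0 hit [D]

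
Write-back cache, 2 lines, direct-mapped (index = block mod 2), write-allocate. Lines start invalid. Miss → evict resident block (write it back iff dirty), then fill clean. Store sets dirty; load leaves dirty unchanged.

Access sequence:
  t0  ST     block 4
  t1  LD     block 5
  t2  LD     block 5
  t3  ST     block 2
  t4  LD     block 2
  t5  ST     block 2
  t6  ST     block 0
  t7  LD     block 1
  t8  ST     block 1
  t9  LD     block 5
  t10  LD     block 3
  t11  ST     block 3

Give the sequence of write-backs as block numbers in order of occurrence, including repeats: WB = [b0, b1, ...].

0: W B4 -> L0 miss  d=D]
1: R B5 -> L1 miss  d=-]
2: R B5 -> L1 hit  d=-]
3: W B2 -> L0 miss wb->B4  d=D]
4: R B2 -> L0 hit  d=D]
5: W B2 -> L0 hit  d=D]
6: W B0 -> L0 miss wb->B2  d=D]
7: R B1 -> L1 miss  d=-]
8: W B1 -> L1 hit  d=D]
9: R B5 -> L1 miss wb->B1  d=-]
10: R B3 -> L1 miss  d=-]
11: W B3 -> L1 hit  d=D]

WB = [4, 2, 1]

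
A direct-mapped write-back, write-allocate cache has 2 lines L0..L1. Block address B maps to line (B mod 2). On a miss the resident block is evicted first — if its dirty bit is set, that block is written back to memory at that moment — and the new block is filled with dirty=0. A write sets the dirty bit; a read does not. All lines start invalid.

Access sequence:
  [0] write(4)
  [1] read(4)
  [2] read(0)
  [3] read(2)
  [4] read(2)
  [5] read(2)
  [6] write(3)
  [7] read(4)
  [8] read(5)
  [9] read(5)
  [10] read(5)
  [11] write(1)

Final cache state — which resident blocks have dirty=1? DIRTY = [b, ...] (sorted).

0: W B4 -> L0 miss  d=D]
1: R B4 -> L0 hit  d=D]
2: R B0 -> L0 miss wb->B4  d=-]
3: R B2 -> L0 miss  d=-]
4: R B2 -> L0 hit  d=-]
5: R B2 -> L0 hit  d=-]
6: W B3 -> L1 miss  d=D]
7: R B4 -> L0 miss  d=-]
8: R B5 -> L1 miss wb->B3  d=-]
9: R B5 -> L1 hit  d=-]
10: R B5 -> L1 hit  d=-]
11: W B1 -> L1 miss  d=D]

DIRTY = [1]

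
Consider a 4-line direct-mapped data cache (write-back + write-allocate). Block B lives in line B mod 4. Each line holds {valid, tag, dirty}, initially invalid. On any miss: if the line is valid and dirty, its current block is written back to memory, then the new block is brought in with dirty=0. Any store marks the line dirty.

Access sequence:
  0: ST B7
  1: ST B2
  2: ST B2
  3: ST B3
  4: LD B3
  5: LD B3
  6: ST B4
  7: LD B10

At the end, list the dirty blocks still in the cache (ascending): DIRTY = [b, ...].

DIRTY = [3, 4]

  0 | W B7 → L3 miss [D]
  1 | W B2 → L2 miss [D]
  2 | W B2 → L2 hit [D]
  3 | W B3 → L3 miss wb→B7 [D]
  4 | R B3 → L3 hit [D]
  5 | R B3 → L3 hit [D]
  6 | W B4 → L0 miss [D]
  7 | R B10 → L2 miss wb→B2 [-]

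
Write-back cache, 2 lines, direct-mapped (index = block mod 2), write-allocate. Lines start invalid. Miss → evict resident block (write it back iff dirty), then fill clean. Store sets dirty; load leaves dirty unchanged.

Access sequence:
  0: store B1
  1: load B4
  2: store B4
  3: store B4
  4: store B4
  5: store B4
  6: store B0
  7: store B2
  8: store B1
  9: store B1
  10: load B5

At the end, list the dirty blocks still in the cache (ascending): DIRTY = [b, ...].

DIRTY = [2]

0: W B1 -> L1 miss  d=D]
1: R B4 -> L0 miss  d=-]
2: W B4 -> L0 hit  d=D]
3: W B4 -> L0 hit  d=D]
4: W B4 -> L0 hit  d=D]
5: W B4 -> L0 hit  d=D]
6: W B0 -> L0 miss wb->B4  d=D]
7: W B2 -> L0 miss wb->B0  d=D]
8: W B1 -> L1 hit  d=D]
9: W B1 -> L1 hit  d=D]
10: R B5 -> L1 miss wb->B1  d=-]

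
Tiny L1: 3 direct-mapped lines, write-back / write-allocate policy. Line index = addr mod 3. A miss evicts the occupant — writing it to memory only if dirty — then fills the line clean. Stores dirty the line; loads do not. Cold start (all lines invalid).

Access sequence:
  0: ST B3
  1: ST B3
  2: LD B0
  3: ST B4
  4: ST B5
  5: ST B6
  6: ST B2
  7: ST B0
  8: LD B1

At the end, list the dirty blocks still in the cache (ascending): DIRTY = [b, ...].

0: W B3 → L0 miss [D]
1: W B3 → L0 hit [D]
2: R B0 → L0 miss wb→B3 [-]
3: W B4 → L1 miss [D]
4: W B5 → L2 miss [D]
5: W B6 → L0 miss [D]
6: W B2 → L2 miss wb→B5 [D]
7: W B0 → L0 miss wb→B6 [D]
8: R B1 → L1 miss wb→B4 [-]

DIRTY = [0, 2]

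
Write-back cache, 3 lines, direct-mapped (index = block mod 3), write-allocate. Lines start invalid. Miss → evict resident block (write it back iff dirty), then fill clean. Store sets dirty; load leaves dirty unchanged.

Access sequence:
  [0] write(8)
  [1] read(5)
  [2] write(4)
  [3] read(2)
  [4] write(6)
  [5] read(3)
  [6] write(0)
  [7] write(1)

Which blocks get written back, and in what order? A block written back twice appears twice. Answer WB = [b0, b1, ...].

WB = [8, 6, 4]

0: W B8 → L2 miss [D]
1: R B5 → L2 miss wb→B8 [-]
2: W B4 → L1 miss [D]
3: R B2 → L2 miss [-]
4: W B6 → L0 miss [D]
5: R B3 → L0 miss wb→B6 [-]
6: W B0 → L0 miss [D]
7: W B1 → L1 miss wb→B4 [D]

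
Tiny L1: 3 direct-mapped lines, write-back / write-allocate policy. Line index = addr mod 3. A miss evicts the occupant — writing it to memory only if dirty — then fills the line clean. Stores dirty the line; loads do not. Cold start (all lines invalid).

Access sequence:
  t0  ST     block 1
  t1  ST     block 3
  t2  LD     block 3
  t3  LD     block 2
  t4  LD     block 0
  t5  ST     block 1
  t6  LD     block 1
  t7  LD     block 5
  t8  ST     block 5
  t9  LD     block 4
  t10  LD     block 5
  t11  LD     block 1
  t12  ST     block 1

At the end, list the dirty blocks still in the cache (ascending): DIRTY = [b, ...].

DIRTY = [1, 5]

  0 | W B1 → L1 miss [D]
  1 | W B3 → L0 miss [D]
  2 | R B3 → L0 hit [D]
  3 | R B2 → L2 miss [-]
  4 | R B0 → L0 miss wb→B3 [-]
  5 | W B1 → L1 hit [D]
  6 | R B1 → L1 hit [D]
  7 | R B5 → L2 miss [-]
  8 | W B5 → L2 hit [D]
  9 | R B4 → L1 miss wb→B1 [-]
  10 | R B5 → L2 hit [D]
  11 | R B1 → L1 miss [-]
  12 | W B1 → L1 hit [D]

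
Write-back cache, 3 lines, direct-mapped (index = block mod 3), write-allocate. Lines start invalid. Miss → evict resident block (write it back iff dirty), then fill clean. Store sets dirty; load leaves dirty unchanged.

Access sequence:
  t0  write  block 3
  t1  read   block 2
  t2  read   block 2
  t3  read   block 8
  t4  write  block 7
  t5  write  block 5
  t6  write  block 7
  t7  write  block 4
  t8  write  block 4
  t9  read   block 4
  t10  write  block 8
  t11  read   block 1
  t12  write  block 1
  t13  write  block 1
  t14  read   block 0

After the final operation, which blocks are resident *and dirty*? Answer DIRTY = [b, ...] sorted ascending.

DIRTY = [1, 8]

0: W B3 → L0 miss [D]
1: R B2 → L2 miss [-]
2: R B2 → L2 hit [-]
3: R B8 → L2 miss [-]
4: W B7 → L1 miss [D]
5: W B5 → L2 miss [D]
6: W B7 → L1 hit [D]
7: W B4 → L1 miss wb→B7 [D]
8: W B4 → L1 hit [D]
9: R B4 → L1 hit [D]
10: W B8 → L2 miss wb→B5 [D]
11: R B1 → L1 miss wb→B4 [-]
12: W B1 → L1 hit [D]
13: W B1 → L1 hit [D]
14: R B0 → L0 miss wb→B3 [-]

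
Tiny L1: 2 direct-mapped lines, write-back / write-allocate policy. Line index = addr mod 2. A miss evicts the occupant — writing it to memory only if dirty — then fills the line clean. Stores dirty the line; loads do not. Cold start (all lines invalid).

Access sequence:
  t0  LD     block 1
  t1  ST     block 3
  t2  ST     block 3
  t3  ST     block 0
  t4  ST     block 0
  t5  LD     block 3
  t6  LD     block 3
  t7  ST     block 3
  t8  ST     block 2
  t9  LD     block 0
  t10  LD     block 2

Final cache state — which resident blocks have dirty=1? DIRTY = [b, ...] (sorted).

DIRTY = [3]

  0 | R B1 → L1 miss [-]
  1 | W B3 → L1 miss [D]
  2 | W B3 → L1 hit [D]
  3 | W B0 → L0 miss [D]
  4 | W B0 → L0 hit [D]
  5 | R B3 → L1 hit [D]
  6 | R B3 → L1 hit [D]
  7 | W B3 → L1 hit [D]
  8 | W B2 → L0 miss wb→B0 [D]
  9 | R B0 → L0 miss wb→B2 [-]
  10 | R B2 → L0 miss [-]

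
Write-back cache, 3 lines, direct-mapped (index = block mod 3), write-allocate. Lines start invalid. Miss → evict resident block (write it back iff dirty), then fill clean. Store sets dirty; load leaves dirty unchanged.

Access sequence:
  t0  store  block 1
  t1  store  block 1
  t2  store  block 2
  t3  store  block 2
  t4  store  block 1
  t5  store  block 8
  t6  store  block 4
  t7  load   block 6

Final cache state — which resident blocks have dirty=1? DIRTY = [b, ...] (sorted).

DIRTY = [4, 8]

0: W B1 → L1 miss [D]
1: W B1 → L1 hit [D]
2: W B2 → L2 miss [D]
3: W B2 → L2 hit [D]
4: W B1 → L1 hit [D]
5: W B8 → L2 miss wb→B2 [D]
6: W B4 → L1 miss wb→B1 [D]
7: R B6 → L0 miss [-]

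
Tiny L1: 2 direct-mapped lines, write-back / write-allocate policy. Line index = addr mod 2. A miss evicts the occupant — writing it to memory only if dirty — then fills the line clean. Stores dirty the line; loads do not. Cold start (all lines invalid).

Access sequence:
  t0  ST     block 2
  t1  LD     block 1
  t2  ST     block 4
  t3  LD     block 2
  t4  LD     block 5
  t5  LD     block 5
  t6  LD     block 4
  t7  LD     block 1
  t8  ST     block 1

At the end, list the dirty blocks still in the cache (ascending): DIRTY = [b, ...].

0: W B2 -> L0 miss  d=D]
1: R B1 -> L1 miss  d=-]
2: W B4 -> L0 miss wb->B2  d=D]
3: R B2 -> L0 miss wb->B4  d=-]
4: R B5 -> L1 miss  d=-]
5: R B5 -> L1 hit  d=-]
6: R B4 -> L0 miss  d=-]
7: R B1 -> L1 miss  d=-]
8: W B1 -> L1 hit  d=D]

DIRTY = [1]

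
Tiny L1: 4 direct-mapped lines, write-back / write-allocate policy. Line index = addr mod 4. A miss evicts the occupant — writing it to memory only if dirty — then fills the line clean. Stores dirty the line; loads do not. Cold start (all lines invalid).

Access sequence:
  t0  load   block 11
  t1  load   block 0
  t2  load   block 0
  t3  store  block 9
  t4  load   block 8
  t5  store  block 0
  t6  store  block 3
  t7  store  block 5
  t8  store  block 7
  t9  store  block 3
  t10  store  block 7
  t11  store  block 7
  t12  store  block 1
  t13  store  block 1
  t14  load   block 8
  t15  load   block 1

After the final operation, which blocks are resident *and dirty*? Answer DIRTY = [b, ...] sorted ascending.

DIRTY = [1, 7]

  0 | R B11 → L3 miss [-]
  1 | R B0 → L0 miss [-]
  2 | R B0 → L0 hit [-]
  3 | W B9 → L1 miss [D]
  4 | R B8 → L0 miss [-]
  5 | W B0 → L0 miss [D]
  6 | W B3 → L3 miss [D]
  7 | W B5 → L1 miss wb→B9 [D]
  8 | W B7 → L3 miss wb→B3 [D]
  9 | W B3 → L3 miss wb→B7 [D]
  10 | W B7 → L3 miss wb→B3 [D]
  11 | W B7 → L3 hit [D]
  12 | W B1 → L1 miss wb→B5 [D]
  13 | W B1 → L1 hit [D]
  14 | R B8 → L0 miss wb→B0 [-]
  15 | R B1 → L1 hit [D]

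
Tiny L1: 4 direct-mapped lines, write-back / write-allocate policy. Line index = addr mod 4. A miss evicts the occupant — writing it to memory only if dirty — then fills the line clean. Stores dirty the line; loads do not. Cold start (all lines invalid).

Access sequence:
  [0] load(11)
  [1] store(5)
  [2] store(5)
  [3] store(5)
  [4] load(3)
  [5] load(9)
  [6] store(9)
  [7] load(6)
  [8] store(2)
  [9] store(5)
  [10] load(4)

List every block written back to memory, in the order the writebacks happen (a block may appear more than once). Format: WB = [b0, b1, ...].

0: R B11 -> L3 miss  d=-]
1: W B5 -> L1 miss  d=D]
2: W B5 -> L1 hit  d=D]
3: W B5 -> L1 hit  d=D]
4: R B3 -> L3 miss  d=-]
5: R B9 -> L1 miss wb->B5  d=-]
6: W B9 -> L1 hit  d=D]
7: R B6 -> L2 miss  d=-]
8: W B2 -> L2 miss  d=D]
9: W B5 -> L1 miss wb->B9  d=D]
10: R B4 -> L0 miss  d=-]

WB = [5, 9]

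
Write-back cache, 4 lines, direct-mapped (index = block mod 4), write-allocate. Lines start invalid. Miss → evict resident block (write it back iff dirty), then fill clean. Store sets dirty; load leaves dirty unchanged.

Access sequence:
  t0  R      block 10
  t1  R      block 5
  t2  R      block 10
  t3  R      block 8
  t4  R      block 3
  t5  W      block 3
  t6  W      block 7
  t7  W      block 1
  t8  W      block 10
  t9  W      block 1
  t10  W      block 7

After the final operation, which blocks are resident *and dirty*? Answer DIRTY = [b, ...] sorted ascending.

DIRTY = [1, 7, 10]

0: R B10 → L2 miss [-]
1: R B5 → L1 miss [-]
2: R B10 → L2 hit [-]
3: R B8 → L0 miss [-]
4: R B3 → L3 miss [-]
5: W B3 → L3 hit [D]
6: W B7 → L3 miss wb→B3 [D]
7: W B1 → L1 miss [D]
8: W B10 → L2 hit [D]
9: W B1 → L1 hit [D]
10: W B7 → L3 hit [D]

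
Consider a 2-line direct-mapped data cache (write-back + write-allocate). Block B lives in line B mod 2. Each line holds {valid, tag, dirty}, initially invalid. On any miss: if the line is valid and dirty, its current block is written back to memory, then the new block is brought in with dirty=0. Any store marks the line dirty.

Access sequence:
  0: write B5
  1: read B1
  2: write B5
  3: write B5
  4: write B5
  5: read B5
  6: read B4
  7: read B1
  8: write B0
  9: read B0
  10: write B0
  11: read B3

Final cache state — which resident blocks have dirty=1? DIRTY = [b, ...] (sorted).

0: W B5 -> L1 miss  d=D]
1: R B1 -> L1 miss wb->B5  d=-]
2: W B5 -> L1 miss  d=D]
3: W B5 -> L1 hit  d=D]
4: W B5 -> L1 hit  d=D]
5: R B5 -> L1 hit  d=D]
6: R B4 -> L0 miss  d=-]
7: R B1 -> L1 miss wb->B5  d=-]
8: W B0 -> L0 miss  d=D]
9: R B0 -> L0 hit  d=D]
10: W B0 -> L0 hit  d=D]
11: R B3 -> L1 miss  d=-]

DIRTY = [0]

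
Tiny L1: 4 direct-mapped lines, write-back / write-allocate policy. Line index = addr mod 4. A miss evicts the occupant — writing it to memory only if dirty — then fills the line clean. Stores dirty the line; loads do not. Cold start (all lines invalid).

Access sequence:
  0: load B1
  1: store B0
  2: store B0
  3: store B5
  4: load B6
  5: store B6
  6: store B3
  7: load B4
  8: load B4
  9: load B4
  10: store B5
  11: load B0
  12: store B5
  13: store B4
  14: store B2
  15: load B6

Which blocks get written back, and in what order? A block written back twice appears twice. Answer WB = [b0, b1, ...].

WB = [0, 6, 2]

  0 | R B1 → L1 miss [-]
  1 | W B0 → L0 miss [D]
  2 | W B0 → L0 hit [D]
  3 | W B5 → L1 miss [D]
  4 | R B6 → L2 miss [-]
  5 | W B6 → L2 hit [D]
  6 | W B3 → L3 miss [D]
  7 | R B4 → L0 miss wb→B0 [-]
  8 | R B4 → L0 hit [-]
  9 | R B4 → L0 hit [-]
  10 | W B5 → L1 hit [D]
  11 | R B0 → L0 miss [-]
  12 | W B5 → L1 hit [D]
  13 | W B4 → L0 miss [D]
  14 | W B2 → L2 miss wb→B6 [D]
  15 | R B6 → L2 miss wb→B2 [-]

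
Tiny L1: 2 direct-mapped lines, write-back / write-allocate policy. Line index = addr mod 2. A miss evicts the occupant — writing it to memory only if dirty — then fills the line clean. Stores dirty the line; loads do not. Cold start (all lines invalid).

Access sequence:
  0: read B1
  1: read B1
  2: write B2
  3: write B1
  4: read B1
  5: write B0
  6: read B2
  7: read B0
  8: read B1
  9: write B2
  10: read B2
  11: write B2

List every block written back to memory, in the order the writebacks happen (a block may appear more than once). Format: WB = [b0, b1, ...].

0: R B1 → L1 miss [-]
1: R B1 → L1 hit [-]
2: W B2 → L0 miss [D]
3: W B1 → L1 hit [D]
4: R B1 → L1 hit [D]
5: W B0 → L0 miss wb→B2 [D]
6: R B2 → L0 miss wb→B0 [-]
7: R B0 → L0 miss [-]
8: R B1 → L1 hit [D]
9: W B2 → L0 miss [D]
10: R B2 → L0 hit [D]
11: W B2 → L0 hit [D]

WB = [2, 0]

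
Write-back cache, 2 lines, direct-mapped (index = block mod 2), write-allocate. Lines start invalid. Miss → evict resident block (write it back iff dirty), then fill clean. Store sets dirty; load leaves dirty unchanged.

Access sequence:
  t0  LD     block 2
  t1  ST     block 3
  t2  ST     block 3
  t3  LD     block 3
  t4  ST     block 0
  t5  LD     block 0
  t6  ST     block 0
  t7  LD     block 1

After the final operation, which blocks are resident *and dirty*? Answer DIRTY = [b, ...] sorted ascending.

DIRTY = [0]

0: R B2 → L0 miss [-]
1: W B3 → L1 miss [D]
2: W B3 → L1 hit [D]
3: R B3 → L1 hit [D]
4: W B0 → L0 miss [D]
5: R B0 → L0 hit [D]
6: W B0 → L0 hit [D]
7: R B1 → L1 miss wb→B3 [-]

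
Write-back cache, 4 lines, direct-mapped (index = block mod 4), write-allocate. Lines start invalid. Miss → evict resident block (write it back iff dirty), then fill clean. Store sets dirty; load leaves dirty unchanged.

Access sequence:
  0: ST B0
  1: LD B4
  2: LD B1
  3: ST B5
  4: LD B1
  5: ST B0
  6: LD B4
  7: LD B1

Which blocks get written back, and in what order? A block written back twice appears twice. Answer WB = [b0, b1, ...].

0: W B0 → L0 miss [D]
1: R B4 → L0 miss wb→B0 [-]
2: R B1 → L1 miss [-]
3: W B5 → L1 miss [D]
4: R B1 → L1 miss wb→B5 [-]
5: W B0 → L0 miss [D]
6: R B4 → L0 miss wb→B0 [-]
7: R B1 → L1 hit [-]

WB = [0, 5, 0]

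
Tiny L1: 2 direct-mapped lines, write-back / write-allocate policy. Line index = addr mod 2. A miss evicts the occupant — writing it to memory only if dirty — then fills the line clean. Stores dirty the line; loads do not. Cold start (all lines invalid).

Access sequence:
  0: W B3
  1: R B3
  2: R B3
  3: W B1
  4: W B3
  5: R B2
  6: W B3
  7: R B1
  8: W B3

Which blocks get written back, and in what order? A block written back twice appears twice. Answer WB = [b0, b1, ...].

0: W B3 -> L1 miss  d=D]
1: R B3 -> L1 hit  d=D]
2: R B3 -> L1 hit  d=D]
3: W B1 -> L1 miss wb->B3  d=D]
4: W B3 -> L1 miss wb->B1  d=D]
5: R B2 -> L0 miss  d=-]
6: W B3 -> L1 hit  d=D]
7: R B1 -> L1 miss wb->B3  d=-]
8: W B3 -> L1 miss  d=D]

WB = [3, 1, 3]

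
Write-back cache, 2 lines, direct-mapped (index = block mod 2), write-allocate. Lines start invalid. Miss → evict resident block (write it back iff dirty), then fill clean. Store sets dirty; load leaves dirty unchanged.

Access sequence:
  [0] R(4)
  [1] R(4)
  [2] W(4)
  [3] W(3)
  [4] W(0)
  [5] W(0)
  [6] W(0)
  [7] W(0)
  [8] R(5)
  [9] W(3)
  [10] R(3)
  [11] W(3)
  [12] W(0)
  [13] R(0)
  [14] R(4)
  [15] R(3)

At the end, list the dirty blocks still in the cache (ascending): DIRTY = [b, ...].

DIRTY = [3]

0: R B4 → L0 miss [-]
1: R B4 → L0 hit [-]
2: W B4 → L0 hit [D]
3: W B3 → L1 miss [D]
4: W B0 → L0 miss wb→B4 [D]
5: W B0 → L0 hit [D]
6: W B0 → L0 hit [D]
7: W B0 → L0 hit [D]
8: R B5 → L1 miss wb→B3 [-]
9: W B3 → L1 miss [D]
10: R B3 → L1 hit [D]
11: W B3 → L1 hit [D]
12: W B0 → L0 hit [D]
13: R B0 → L0 hit [D]
14: R B4 → L0 miss wb→B0 [-]
15: R B3 → L1 hit [D]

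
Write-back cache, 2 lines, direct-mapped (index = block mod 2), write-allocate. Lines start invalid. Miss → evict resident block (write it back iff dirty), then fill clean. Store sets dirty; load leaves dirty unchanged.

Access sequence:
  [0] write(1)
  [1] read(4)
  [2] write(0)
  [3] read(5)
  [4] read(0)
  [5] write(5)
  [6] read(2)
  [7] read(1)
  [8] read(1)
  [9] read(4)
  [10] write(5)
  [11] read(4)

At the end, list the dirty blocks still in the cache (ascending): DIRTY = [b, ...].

  0 | W B1 → L1 miss [D]
  1 | R B4 → L0 miss [-]
  2 | W B0 → L0 miss [D]
  3 | R B5 → L1 miss wb→B1 [-]
  4 | R B0 → L0 hit [D]
  5 | W B5 → L1 hit [D]
  6 | R B2 → L0 miss wb→B0 [-]
  7 | R B1 → L1 miss wb→B5 [-]
  8 | R B1 → L1 hit [-]
  9 | R B4 → L0 miss [-]
  10 | W B5 → L1 miss [D]
  11 | R B4 → L0 hit [-]

DIRTY = [5]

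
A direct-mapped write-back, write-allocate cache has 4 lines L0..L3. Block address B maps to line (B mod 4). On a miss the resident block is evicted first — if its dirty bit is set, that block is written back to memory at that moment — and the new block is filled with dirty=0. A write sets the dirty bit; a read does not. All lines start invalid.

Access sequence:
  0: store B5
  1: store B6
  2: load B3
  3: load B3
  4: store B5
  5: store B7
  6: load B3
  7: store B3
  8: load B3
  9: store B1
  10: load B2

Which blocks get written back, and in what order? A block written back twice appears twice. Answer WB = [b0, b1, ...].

WB = [7, 5, 6]

0: W B5 → L1 miss [D]
1: W B6 → L2 miss [D]
2: R B3 → L3 miss [-]
3: R B3 → L3 hit [-]
4: W B5 → L1 hit [D]
5: W B7 → L3 miss [D]
6: R B3 → L3 miss wb→B7 [-]
7: W B3 → L3 hit [D]
8: R B3 → L3 hit [D]
9: W B1 → L1 miss wb→B5 [D]
10: R B2 → L2 miss wb→B6 [-]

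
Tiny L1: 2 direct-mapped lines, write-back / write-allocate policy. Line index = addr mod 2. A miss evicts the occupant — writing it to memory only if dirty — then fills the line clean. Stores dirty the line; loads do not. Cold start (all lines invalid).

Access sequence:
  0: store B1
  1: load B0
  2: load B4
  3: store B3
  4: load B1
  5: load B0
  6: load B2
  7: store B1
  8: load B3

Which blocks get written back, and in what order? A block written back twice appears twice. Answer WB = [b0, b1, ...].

WB = [1, 3, 1]

0: W B1 -> L1 miss  d=D]
1: R B0 -> L0 miss  d=-]
2: R B4 -> L0 miss  d=-]
3: W B3 -> L1 miss wb->B1  d=D]
4: R B1 -> L1 miss wb->B3  d=-]
5: R B0 -> L0 miss  d=-]
6: R B2 -> L0 miss  d=-]
7: W B1 -> L1 hit  d=D]
8: R B3 -> L1 miss wb->B1  d=-]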